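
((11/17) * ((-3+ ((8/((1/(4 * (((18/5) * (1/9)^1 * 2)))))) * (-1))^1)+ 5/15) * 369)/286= -26076/1105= -23.60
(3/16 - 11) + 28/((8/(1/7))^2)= -605/56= -10.80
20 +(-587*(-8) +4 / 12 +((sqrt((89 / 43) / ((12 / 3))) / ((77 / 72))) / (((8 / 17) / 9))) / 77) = 1377*sqrt(3827) / 509894 +14149 / 3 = 4716.50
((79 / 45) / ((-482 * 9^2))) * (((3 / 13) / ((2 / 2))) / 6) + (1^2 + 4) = 228395621 / 45679140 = 5.00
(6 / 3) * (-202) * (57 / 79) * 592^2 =-8070484992 / 79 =-102158037.87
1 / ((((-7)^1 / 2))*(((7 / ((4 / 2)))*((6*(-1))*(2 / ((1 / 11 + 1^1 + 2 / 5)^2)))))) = 6724 / 444675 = 0.02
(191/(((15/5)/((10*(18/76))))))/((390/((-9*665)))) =-60165/26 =-2314.04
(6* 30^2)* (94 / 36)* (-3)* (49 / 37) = -2072700 / 37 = -56018.92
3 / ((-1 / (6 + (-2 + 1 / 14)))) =-171 / 14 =-12.21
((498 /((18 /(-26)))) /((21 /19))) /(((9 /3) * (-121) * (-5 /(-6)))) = 82004 /38115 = 2.15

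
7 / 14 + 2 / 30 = 17 / 30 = 0.57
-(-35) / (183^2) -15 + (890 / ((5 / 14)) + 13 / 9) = 27666887 / 11163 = 2478.45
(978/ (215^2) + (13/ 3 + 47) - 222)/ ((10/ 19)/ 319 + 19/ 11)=-143429116226/ 1453175325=-98.70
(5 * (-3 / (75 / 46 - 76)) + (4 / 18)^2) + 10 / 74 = 3959743 / 10252737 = 0.39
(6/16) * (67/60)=0.42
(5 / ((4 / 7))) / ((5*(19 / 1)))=7 / 76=0.09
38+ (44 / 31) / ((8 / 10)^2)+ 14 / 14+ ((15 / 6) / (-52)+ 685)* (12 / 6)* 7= 7762219 / 806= 9630.54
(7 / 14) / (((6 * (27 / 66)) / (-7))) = -77 / 54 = -1.43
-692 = -692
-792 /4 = -198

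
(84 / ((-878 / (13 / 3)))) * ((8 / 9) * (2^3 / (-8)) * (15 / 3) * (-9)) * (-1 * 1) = 7280 / 439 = 16.58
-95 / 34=-2.79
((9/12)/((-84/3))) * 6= -9/56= -0.16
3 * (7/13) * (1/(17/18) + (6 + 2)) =3234/221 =14.63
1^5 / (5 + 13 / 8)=8 / 53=0.15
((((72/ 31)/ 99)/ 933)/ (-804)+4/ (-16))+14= 3517181407/ 255795012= 13.75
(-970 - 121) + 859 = -232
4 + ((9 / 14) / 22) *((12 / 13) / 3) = 4013 / 1001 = 4.01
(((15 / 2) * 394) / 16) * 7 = 1292.81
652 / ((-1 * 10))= -326 / 5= -65.20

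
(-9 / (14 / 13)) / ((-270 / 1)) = 13 / 420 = 0.03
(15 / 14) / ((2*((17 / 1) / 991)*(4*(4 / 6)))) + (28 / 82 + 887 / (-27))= -87679447 / 4215456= -20.80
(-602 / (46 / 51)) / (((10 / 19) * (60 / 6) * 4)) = -291669 / 9200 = -31.70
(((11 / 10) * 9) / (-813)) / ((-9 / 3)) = 11 / 2710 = 0.00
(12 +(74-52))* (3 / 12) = 17 / 2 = 8.50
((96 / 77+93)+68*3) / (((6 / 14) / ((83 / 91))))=635365 / 1001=634.73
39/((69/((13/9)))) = 169/207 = 0.82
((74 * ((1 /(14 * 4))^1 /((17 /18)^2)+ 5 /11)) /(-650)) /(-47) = 781477 /679829150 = 0.00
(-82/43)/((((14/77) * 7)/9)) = -4059/301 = -13.49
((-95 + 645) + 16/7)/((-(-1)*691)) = 3866/4837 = 0.80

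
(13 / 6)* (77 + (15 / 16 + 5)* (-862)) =-174759 / 16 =-10922.44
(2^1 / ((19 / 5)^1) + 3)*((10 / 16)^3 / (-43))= -8375 / 418304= -0.02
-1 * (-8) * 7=56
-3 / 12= -1 / 4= -0.25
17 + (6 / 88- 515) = -21909 / 44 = -497.93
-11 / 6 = -1.83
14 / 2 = 7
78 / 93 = 26 / 31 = 0.84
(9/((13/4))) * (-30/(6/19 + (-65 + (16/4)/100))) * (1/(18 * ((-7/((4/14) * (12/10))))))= -34200/9779861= -0.00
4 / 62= 2 / 31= 0.06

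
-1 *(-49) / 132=49 / 132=0.37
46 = 46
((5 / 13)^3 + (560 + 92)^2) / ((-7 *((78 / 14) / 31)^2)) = -2094235318217 / 1113879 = -1880128.20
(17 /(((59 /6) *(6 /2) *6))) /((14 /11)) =187 /2478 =0.08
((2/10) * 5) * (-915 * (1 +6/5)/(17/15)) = -30195/17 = -1776.18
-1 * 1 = -1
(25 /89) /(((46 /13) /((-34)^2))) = 187850 /2047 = 91.77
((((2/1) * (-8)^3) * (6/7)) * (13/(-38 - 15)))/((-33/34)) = -221.81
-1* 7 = -7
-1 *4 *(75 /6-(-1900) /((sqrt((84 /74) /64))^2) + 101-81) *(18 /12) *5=-22502825 /7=-3214689.29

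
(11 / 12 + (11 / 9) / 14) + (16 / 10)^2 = 22453 / 6300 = 3.56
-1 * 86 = -86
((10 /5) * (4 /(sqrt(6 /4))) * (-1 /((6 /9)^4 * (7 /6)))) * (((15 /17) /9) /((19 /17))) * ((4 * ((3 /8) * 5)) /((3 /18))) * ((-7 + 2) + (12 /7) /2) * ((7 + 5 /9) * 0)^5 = 0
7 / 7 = 1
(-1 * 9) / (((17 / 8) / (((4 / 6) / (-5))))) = 48 / 85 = 0.56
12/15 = 0.80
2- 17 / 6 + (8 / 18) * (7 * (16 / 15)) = 671 / 270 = 2.49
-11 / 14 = -0.79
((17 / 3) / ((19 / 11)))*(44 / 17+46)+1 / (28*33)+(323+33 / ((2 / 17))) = 13393553 / 17556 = 762.90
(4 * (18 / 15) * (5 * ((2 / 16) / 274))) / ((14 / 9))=27 / 3836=0.01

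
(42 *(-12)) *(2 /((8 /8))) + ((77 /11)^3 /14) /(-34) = -68593 /68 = -1008.72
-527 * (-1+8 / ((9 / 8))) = -28985 / 9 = -3220.56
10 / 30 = 0.33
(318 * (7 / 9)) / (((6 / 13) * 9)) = 4823 / 81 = 59.54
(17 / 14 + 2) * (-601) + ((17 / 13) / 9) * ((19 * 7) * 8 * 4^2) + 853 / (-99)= 9606671 / 18018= 533.17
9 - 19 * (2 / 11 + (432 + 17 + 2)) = -94198 / 11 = -8563.45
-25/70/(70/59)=-0.30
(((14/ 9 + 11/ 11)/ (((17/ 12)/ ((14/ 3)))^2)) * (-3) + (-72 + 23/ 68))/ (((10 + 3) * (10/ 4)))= -107407/ 22542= -4.76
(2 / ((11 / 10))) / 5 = 4 / 11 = 0.36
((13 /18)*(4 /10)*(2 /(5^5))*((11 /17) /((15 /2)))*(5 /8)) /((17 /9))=143 /27093750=0.00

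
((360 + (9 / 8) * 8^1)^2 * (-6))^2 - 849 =667433444307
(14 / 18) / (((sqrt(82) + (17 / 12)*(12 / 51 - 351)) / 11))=-0.02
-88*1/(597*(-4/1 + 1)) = 88/1791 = 0.05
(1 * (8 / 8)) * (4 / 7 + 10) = 74 / 7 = 10.57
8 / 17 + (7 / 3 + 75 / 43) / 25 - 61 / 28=-1.54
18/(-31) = -18/31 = -0.58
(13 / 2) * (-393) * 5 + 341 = -24863 / 2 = -12431.50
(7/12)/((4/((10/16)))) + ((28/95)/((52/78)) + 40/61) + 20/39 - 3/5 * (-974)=586.10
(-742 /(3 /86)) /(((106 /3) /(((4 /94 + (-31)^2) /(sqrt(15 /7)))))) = -27191738* sqrt(105) /705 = -395223.26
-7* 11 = -77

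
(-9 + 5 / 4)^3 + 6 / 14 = -208345 / 448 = -465.06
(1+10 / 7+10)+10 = 157 / 7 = 22.43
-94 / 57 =-1.65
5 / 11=0.45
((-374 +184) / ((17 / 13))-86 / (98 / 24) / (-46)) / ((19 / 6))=-16649508 / 364021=-45.74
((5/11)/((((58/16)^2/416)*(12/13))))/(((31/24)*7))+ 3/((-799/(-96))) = 3343585376/1603966133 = 2.08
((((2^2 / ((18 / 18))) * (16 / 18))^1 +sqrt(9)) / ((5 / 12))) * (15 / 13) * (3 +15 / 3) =1888 / 13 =145.23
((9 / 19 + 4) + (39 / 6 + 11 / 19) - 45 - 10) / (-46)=1651 / 1748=0.94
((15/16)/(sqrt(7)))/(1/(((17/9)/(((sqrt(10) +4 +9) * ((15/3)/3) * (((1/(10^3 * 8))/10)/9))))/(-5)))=-663000 * sqrt(7)/371 +51000 * sqrt(70)/371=-3578.00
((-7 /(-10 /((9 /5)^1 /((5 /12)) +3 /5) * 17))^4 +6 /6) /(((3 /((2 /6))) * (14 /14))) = 326803463075041 /2936285156250000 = 0.11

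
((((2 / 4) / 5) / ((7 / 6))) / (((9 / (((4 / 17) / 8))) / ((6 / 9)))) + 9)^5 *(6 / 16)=22145.67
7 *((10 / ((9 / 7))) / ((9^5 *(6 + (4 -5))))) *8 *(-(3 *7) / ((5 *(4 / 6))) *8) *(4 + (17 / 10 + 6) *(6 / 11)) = -900032 / 1476225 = -0.61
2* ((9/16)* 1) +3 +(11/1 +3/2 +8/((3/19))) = 1615/24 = 67.29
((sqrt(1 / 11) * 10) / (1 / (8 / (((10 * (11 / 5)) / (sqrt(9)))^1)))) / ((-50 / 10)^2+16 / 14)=280 * sqrt(11) / 7381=0.13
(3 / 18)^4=1 / 1296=0.00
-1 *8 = -8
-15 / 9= -5 / 3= -1.67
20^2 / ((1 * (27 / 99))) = 4400 / 3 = 1466.67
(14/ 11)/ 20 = 7/ 110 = 0.06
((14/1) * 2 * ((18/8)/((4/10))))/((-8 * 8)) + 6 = 453/128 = 3.54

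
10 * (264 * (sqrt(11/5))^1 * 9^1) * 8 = 38016 * sqrt(55) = 281934.20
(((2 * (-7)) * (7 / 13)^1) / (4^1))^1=-49 / 26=-1.88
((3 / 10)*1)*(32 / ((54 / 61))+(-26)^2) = 9614 / 45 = 213.64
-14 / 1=-14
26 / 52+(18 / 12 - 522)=-520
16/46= 8/23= 0.35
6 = 6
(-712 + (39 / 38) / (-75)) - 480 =-1132413 / 950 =-1192.01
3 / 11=0.27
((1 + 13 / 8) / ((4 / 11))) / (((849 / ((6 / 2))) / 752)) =19.18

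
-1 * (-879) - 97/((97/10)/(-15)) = 1029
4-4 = 0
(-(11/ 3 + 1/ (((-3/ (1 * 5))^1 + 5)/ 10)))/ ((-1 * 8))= 49/ 66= 0.74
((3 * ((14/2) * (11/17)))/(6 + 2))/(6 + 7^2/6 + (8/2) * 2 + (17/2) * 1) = 693/12512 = 0.06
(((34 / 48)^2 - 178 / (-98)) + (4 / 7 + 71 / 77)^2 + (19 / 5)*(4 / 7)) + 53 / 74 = 4698191969 / 631794240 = 7.44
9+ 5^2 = 34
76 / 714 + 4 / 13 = 1922 / 4641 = 0.41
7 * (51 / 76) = 357 / 76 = 4.70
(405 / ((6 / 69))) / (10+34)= 9315 / 88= 105.85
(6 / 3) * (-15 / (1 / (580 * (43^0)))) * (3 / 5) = -10440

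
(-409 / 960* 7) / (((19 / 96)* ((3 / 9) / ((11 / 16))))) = -94479 / 3040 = -31.08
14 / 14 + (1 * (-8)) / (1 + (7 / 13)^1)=-21 / 5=-4.20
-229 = -229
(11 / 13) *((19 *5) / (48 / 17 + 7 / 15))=266475 / 10907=24.43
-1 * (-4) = 4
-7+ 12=5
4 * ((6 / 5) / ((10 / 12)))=144 / 25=5.76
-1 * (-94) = 94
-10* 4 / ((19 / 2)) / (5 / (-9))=144 / 19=7.58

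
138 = 138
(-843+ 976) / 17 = 133 / 17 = 7.82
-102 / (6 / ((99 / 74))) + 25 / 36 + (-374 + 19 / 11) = -5777599 / 14652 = -394.32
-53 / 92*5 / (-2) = 265 / 184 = 1.44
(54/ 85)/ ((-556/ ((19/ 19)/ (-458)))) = 27/ 10822540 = 0.00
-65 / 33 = -1.97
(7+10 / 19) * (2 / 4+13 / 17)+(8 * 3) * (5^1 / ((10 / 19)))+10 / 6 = 239.19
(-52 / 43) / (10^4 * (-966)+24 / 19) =247 / 1973054742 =0.00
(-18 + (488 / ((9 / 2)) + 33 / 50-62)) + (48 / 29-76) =-590387 / 13050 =-45.24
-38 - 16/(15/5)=-130/3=-43.33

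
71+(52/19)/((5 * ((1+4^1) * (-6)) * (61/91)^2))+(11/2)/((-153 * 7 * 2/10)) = 268550193341/3785931450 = 70.93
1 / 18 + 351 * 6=37909 / 18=2106.06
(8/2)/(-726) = -2/363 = -0.01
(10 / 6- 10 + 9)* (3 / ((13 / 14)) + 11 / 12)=647 / 234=2.76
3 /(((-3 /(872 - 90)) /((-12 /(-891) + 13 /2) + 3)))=-2209541 /297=-7439.53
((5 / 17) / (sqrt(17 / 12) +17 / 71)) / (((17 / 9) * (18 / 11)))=-23430 / 1397893 +277255 * sqrt(51) / 23764181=0.07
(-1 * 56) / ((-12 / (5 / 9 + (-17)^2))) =36484 / 27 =1351.26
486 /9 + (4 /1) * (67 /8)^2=5353 /16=334.56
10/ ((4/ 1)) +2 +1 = 11/ 2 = 5.50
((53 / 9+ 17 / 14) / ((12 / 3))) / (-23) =-0.08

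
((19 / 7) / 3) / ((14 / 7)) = 0.45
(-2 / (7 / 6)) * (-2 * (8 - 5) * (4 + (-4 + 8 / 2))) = 288 / 7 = 41.14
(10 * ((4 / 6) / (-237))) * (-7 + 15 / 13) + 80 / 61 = 832160 / 563823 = 1.48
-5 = -5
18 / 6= 3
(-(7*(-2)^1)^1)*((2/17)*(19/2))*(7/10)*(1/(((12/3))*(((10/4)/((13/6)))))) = 12103/5100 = 2.37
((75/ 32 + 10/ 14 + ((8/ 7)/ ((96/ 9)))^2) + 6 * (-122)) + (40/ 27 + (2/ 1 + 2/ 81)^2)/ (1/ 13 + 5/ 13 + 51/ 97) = -9263831489767/ 12808121760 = -723.28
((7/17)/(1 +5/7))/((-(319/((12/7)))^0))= -49/204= -0.24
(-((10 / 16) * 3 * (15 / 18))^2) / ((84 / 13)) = -8125 / 21504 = -0.38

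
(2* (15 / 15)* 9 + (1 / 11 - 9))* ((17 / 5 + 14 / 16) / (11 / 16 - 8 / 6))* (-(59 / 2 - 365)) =-625860 / 31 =-20189.03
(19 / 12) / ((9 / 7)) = 1.23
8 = 8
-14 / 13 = -1.08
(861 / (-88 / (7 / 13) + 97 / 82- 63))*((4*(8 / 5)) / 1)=-5271616 / 215485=-24.46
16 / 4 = 4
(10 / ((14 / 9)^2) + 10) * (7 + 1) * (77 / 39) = 223.22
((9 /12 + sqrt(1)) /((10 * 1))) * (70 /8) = 49 /32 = 1.53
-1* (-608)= 608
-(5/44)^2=-25/1936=-0.01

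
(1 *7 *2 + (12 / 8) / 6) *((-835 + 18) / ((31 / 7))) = -325983 / 124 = -2628.90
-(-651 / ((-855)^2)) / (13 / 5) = 217 / 633555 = 0.00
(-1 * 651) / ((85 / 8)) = -5208 / 85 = -61.27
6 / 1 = 6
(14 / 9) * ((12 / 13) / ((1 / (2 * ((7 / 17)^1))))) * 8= 6272 / 663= 9.46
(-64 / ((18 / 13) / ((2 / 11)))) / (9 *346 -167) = -832 / 291753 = -0.00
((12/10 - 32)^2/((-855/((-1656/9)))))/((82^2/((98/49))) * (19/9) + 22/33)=1090936/37931125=0.03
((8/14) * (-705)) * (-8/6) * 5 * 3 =56400/7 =8057.14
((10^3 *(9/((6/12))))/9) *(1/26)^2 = 500/169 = 2.96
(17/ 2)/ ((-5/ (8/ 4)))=-17/ 5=-3.40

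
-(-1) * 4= 4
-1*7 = -7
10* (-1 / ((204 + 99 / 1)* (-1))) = 10 / 303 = 0.03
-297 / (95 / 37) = -10989 / 95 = -115.67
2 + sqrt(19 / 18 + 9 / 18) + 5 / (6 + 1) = sqrt(14) / 3 + 19 / 7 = 3.96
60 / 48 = 5 / 4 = 1.25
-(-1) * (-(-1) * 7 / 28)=1 / 4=0.25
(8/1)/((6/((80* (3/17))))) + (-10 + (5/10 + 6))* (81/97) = 52441/3298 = 15.90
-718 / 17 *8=-5744 / 17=-337.88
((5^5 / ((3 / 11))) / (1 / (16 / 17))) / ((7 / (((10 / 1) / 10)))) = 1540.62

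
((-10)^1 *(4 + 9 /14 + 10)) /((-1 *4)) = 1025 /28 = 36.61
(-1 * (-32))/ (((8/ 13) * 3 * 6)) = 26/ 9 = 2.89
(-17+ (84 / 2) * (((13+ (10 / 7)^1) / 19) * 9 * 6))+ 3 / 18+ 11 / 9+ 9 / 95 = 2918627 / 1710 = 1706.80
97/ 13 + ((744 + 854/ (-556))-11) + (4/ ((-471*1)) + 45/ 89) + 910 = 249879729569/ 151495266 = 1649.42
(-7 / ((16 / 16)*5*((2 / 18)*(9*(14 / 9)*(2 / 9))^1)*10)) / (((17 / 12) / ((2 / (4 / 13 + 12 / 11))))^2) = -14907321 / 36125000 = -0.41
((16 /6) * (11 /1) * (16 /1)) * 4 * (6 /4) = 2816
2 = 2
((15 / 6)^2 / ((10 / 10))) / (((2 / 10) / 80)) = 2500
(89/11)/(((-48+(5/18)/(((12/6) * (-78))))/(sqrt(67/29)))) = -0.26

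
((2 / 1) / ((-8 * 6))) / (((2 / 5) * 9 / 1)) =-5 / 432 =-0.01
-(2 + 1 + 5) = -8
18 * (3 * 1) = 54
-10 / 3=-3.33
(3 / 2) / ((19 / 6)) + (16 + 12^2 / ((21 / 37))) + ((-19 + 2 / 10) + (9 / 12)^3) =10717027 / 42560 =251.81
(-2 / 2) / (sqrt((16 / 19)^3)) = -19*sqrt(19) / 64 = -1.29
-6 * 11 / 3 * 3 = -66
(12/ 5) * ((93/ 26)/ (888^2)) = 31/ 2847520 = 0.00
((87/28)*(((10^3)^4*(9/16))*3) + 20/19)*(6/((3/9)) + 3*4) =20920781250004200/133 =157299107142888.72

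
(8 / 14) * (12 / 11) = 48 / 77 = 0.62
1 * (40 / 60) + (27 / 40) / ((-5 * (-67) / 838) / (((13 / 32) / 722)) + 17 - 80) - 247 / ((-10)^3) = 4838938297 / 5290138500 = 0.91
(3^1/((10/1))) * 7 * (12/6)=21/5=4.20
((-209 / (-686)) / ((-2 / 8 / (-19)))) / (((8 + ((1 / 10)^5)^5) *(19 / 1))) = 4180000000000000000000000000 / 27440000000000000000000000343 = 0.15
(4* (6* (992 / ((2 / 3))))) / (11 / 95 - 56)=-3392640 / 5309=-639.04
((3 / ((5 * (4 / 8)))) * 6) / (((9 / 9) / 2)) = 72 / 5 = 14.40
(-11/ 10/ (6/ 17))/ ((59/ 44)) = -2057/ 885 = -2.32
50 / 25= 2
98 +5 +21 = 124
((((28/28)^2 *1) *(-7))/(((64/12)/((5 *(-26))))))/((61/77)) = 215.38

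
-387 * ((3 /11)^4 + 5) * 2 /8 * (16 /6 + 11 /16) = -761038467 /468512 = -1624.37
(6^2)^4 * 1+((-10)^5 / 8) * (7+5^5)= -37470384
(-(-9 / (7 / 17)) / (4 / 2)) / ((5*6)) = 51 / 140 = 0.36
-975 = -975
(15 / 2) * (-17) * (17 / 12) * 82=-59245 / 4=-14811.25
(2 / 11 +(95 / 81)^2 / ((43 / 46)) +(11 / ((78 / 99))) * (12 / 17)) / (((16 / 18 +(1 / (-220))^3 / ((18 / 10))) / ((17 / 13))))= 1528090772560000 / 90254878964757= 16.93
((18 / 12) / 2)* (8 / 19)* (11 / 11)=0.32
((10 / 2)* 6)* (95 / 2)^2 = 135375 / 2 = 67687.50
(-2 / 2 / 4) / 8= -1 / 32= -0.03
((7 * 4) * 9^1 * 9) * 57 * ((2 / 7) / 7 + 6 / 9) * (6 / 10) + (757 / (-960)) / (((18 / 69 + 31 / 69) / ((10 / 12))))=5162679281 / 94080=54875.42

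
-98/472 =-49/236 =-0.21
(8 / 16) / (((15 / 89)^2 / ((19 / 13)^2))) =2859481 / 76050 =37.60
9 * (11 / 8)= 99 / 8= 12.38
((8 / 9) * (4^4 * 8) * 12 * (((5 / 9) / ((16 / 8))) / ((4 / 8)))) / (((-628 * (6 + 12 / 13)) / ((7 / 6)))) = -372736 / 114453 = -3.26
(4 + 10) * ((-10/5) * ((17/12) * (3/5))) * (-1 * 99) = 2356.20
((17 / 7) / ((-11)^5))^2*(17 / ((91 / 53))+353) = 0.00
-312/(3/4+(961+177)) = -1248/4555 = -0.27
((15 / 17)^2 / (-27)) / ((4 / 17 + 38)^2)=-1 / 50700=-0.00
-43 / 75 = -0.57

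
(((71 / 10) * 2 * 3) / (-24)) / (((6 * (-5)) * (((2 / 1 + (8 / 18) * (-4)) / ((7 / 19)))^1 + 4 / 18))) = 1491 / 20800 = 0.07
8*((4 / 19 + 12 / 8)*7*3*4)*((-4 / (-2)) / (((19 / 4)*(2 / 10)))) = 2419.94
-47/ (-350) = 47/ 350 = 0.13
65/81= 0.80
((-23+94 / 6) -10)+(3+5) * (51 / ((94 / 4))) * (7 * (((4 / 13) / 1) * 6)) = 207.03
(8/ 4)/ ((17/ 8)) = 16/ 17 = 0.94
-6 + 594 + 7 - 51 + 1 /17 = 9249 /17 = 544.06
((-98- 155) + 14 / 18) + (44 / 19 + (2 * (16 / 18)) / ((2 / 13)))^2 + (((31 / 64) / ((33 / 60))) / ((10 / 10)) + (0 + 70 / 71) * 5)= -19730536811 / 365395536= -54.00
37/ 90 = 0.41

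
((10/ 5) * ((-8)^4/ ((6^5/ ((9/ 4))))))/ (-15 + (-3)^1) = -32/ 243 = -0.13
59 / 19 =3.11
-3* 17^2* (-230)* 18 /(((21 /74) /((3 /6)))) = 44269020 /7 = 6324145.71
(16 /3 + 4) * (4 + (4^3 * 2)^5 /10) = 160345445904 /5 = 32069089180.80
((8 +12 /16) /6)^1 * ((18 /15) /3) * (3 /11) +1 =1.16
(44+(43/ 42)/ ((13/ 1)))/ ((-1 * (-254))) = 24067/ 138684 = 0.17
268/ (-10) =-134/ 5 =-26.80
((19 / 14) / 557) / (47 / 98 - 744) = -7 / 2136095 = -0.00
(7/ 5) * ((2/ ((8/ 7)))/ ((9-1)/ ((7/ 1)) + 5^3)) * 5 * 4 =343/ 883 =0.39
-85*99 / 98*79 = -664785 / 98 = -6783.52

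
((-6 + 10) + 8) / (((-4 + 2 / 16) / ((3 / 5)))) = -288 / 155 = -1.86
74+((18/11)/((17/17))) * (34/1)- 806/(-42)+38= 43157/231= 186.83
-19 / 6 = -3.17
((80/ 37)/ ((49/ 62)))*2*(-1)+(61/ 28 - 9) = -89149/ 7252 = -12.29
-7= -7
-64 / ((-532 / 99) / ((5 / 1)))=7920 / 133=59.55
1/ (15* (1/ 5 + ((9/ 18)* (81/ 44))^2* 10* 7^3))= 0.00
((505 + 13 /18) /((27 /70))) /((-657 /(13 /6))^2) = 53844245 /3776065452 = 0.01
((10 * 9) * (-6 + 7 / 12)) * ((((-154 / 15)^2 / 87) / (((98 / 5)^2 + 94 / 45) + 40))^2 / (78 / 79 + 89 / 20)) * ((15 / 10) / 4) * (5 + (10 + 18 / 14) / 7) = -3121618500 / 1738036200881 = -0.00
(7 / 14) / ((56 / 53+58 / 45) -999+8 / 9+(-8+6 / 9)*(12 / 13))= -31005 / 62167186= -0.00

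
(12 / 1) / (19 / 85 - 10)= -340 / 277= -1.23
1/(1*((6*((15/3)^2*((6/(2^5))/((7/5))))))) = 56/1125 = 0.05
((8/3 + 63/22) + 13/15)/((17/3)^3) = 0.04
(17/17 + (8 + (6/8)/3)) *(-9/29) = -333/116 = -2.87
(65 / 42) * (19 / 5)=247 / 42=5.88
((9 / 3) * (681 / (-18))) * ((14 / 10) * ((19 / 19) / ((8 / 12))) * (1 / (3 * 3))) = -1589 / 60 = -26.48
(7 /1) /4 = 7 /4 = 1.75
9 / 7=1.29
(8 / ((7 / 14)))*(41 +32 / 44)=7344 / 11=667.64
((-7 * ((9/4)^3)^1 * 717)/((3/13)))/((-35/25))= 11325015/64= 176953.36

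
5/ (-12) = -5/ 12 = -0.42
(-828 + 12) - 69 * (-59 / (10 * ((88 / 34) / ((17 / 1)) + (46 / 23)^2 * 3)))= -27481401 / 35120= -782.50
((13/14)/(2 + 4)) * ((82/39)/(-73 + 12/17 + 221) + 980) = 48310777/318528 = 151.67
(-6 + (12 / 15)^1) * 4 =-104 / 5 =-20.80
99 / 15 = 33 / 5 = 6.60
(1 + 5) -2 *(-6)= 18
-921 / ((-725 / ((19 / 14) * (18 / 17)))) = 1.83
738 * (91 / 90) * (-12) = -8954.40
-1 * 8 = -8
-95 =-95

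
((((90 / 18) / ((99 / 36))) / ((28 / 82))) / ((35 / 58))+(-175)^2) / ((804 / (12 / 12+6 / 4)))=27519385 / 288904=95.25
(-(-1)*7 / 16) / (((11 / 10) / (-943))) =-33005 / 88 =-375.06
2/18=1/9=0.11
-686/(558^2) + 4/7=620327/1089774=0.57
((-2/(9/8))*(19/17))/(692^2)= -19/4579137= -0.00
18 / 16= 9 / 8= 1.12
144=144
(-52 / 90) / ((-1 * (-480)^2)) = 13 / 5184000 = 0.00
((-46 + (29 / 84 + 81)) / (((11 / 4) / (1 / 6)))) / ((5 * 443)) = 2969 / 3069990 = 0.00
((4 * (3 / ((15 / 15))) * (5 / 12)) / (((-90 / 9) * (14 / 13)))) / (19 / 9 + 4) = -117 / 1540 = -0.08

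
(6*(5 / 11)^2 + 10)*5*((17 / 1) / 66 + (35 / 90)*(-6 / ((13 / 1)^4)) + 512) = 3283103563000 / 114044073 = 28788.02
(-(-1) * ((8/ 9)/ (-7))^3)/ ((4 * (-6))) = 0.00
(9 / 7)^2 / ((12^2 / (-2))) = -9 / 392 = -0.02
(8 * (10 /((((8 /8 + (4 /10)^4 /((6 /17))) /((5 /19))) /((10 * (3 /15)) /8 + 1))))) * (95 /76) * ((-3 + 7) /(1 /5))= 23437500 /38209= 613.40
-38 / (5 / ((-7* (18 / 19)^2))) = 4536 / 95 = 47.75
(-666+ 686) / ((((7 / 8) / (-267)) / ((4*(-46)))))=7860480 / 7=1122925.71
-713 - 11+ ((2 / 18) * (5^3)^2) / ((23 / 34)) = 381382 / 207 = 1842.43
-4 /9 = -0.44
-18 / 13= -1.38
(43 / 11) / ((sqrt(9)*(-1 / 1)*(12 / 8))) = -86 / 99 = -0.87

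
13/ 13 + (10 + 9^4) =6572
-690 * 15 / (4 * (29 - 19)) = -1035 / 4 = -258.75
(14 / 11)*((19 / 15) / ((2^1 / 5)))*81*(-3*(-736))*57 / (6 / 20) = 1506496320 / 11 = 136954210.91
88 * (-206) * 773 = -14012944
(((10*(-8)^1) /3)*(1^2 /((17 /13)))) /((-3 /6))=2080 /51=40.78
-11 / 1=-11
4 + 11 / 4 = 27 / 4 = 6.75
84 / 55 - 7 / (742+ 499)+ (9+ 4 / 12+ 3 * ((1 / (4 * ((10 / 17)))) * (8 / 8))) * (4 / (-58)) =18765209 / 23752740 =0.79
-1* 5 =-5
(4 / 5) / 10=2 / 25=0.08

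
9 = 9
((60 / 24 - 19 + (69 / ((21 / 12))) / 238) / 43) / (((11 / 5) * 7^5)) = -136065 / 13244218526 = -0.00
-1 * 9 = -9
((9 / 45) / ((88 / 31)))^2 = 961 / 193600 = 0.00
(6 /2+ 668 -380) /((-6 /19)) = -1843 /2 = -921.50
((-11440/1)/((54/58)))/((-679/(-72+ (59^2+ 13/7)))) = 7921101760/128331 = 61723.99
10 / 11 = 0.91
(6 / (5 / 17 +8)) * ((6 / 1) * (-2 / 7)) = -408 / 329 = -1.24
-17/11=-1.55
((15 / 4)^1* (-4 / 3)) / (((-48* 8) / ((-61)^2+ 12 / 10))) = 18611 / 384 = 48.47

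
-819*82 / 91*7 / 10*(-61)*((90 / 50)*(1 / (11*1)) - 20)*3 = -515703699 / 275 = -1875286.18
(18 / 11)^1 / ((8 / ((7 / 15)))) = 21 / 220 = 0.10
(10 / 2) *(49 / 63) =35 / 9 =3.89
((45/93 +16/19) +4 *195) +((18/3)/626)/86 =12387692285/15854702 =781.33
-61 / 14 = -4.36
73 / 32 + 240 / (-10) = -695 / 32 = -21.72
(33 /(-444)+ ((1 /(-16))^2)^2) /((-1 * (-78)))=-0.00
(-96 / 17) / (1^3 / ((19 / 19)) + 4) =-96 / 85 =-1.13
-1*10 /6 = -5 /3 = -1.67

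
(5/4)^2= 25/16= 1.56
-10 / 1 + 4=-6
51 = 51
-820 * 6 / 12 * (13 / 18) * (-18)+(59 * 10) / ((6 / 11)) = 19235 / 3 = 6411.67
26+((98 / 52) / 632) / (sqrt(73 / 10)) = 49 * sqrt(730) / 1199536+26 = 26.00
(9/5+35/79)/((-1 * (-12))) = 443/2370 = 0.19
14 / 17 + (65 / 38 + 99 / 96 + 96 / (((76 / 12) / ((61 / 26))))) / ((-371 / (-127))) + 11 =1243065865 / 49850528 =24.94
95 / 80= 1.19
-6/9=-0.67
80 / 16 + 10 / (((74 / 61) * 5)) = 246 / 37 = 6.65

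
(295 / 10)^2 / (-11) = -3481 / 44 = -79.11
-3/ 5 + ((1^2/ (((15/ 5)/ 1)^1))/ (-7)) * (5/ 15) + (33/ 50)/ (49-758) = -1377539/ 2233350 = -0.62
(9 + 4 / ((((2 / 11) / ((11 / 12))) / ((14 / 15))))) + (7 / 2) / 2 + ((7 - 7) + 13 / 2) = 6493 / 180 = 36.07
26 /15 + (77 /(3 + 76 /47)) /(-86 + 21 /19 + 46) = 1.30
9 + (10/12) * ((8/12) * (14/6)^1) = 278/27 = 10.30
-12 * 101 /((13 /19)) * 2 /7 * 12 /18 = -30704 /91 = -337.41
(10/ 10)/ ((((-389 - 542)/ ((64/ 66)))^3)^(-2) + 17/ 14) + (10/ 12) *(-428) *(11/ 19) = -23942723530006602107672829840644/ 116414603198203628054499386199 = -205.67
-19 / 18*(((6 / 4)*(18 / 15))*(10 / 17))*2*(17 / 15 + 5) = -3496 / 255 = -13.71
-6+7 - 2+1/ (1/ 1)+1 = 1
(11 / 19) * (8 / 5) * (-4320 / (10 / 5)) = -38016 / 19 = -2000.84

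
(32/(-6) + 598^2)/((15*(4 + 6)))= 536398/225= 2383.99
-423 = -423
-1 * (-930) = 930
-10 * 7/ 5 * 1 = -14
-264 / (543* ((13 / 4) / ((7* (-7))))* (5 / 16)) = 275968 / 11765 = 23.46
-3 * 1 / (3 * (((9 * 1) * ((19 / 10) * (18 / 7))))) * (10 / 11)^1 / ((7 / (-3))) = 50 / 5643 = 0.01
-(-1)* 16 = 16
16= 16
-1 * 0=0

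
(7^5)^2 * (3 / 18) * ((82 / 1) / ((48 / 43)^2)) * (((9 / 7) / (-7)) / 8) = -437023799009 / 6144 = -71130175.62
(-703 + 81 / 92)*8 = -129190 / 23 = -5616.96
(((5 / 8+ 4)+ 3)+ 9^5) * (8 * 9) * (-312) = -1326648024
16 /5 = 3.20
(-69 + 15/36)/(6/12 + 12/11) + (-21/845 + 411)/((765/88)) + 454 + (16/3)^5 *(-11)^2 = 127693819468291/244348650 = 522588.60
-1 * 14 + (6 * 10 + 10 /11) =46.91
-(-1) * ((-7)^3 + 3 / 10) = -3427 / 10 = -342.70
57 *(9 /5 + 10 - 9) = 798 /5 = 159.60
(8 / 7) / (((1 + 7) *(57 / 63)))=3 / 19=0.16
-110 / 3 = -36.67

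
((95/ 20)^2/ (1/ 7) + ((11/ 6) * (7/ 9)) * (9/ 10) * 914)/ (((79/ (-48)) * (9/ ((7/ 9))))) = -2235919/ 31995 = -69.88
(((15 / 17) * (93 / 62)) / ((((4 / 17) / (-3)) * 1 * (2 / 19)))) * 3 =-7695 / 16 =-480.94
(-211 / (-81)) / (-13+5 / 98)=-20678 / 102789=-0.20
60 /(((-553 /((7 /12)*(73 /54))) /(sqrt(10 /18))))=-0.06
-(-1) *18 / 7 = 18 / 7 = 2.57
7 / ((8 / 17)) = 119 / 8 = 14.88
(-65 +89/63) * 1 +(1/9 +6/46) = -30596/483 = -63.35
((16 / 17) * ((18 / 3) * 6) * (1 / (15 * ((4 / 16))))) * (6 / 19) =4608 / 1615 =2.85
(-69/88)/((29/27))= -1863/2552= -0.73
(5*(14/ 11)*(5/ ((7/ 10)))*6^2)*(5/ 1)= 90000/ 11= 8181.82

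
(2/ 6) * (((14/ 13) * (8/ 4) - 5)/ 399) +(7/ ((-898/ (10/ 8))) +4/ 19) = 0.20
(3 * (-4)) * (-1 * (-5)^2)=300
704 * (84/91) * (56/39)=157696/169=933.11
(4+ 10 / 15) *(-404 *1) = -1885.33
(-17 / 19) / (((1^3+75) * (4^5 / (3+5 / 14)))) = -799 / 20701184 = -0.00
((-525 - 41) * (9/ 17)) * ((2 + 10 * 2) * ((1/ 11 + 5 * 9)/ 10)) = -2526624/ 85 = -29724.99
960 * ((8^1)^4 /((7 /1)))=3932160 /7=561737.14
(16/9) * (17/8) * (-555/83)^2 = 1163650/6889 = 168.91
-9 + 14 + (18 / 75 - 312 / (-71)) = 17101 / 1775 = 9.63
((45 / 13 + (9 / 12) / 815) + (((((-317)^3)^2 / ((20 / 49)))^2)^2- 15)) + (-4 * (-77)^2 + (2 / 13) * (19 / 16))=12952021899273765683284300330939048401814285854582681176873412040004999 / 339040000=38202046659018893591565300000000000000000000000000000000000000.00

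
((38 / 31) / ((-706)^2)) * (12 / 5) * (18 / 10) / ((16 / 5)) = 513 / 154515160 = 0.00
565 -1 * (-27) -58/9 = 5270/9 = 585.56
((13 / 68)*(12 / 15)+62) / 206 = 5283 / 17510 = 0.30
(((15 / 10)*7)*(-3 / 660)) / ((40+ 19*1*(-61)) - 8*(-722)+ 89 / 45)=-189 / 18449552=-0.00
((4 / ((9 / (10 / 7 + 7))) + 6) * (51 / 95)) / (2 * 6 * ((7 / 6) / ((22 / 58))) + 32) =57409 / 756105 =0.08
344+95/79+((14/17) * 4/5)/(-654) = 757995233/2195805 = 345.20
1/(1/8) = 8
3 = 3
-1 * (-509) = 509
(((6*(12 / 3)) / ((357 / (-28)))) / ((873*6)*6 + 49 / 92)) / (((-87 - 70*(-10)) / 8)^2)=-0.00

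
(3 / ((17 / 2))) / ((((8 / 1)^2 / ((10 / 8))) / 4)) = 15 / 544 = 0.03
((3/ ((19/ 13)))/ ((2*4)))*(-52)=-13.34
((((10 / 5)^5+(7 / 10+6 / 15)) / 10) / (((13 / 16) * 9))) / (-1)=-1324 / 2925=-0.45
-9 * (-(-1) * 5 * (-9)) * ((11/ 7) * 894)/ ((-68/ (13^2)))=-336544065/ 238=-1414050.69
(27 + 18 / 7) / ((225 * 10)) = 23 / 1750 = 0.01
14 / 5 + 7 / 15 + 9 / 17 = 968 / 255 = 3.80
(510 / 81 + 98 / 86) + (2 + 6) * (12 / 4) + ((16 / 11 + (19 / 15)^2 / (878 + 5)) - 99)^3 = -416541528636578091568676077 / 448824107675791546875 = -928072.98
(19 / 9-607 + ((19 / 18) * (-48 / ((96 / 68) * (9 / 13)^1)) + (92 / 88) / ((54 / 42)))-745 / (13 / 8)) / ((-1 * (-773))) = -1.44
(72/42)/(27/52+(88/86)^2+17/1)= 384592/4165259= 0.09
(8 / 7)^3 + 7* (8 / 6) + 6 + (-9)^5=-60744107 / 1029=-59032.17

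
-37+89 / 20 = -651 / 20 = -32.55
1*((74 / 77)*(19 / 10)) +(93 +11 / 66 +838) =2155213 / 2310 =932.99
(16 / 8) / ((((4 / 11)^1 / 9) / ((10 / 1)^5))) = 4950000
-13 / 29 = -0.45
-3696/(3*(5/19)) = -23408/5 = -4681.60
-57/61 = -0.93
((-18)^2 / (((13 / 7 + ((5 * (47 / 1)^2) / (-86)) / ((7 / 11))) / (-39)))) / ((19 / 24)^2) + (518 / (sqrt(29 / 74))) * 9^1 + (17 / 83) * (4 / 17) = 363843160964 / 3606856051 + 4662 * sqrt(2146) / 29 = 7548.01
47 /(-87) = -47 /87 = -0.54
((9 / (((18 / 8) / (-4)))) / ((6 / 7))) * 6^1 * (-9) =1008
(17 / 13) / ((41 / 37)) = 629 / 533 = 1.18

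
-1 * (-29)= 29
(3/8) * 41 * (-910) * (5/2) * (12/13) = -64575/2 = -32287.50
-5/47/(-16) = 5/752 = 0.01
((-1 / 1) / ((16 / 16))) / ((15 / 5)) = -1 / 3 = -0.33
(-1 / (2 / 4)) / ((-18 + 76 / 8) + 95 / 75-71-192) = 60 / 8107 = 0.01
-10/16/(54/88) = -55/54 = -1.02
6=6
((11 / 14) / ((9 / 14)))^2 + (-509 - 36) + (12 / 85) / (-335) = -1253584372 / 2306475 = -543.51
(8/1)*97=776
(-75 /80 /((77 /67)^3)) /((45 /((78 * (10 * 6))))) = -58648785 /913066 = -64.23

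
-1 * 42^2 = -1764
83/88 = 0.94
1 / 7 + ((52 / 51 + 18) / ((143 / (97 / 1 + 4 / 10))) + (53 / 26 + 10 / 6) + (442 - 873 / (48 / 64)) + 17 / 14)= -35939042 / 51051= -703.98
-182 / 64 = -91 / 32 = -2.84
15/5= 3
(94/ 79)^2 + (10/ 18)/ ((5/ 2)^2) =1.50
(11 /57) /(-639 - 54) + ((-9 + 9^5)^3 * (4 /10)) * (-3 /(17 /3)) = -2660461339395686417 /61047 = -43580541867670.59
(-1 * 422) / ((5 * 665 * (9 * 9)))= -422 / 269325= -0.00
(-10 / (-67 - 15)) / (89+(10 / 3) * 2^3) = 15 / 14227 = 0.00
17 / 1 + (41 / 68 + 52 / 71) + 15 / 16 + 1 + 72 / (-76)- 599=-212698817 / 366928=-579.67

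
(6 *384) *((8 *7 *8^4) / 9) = 58720256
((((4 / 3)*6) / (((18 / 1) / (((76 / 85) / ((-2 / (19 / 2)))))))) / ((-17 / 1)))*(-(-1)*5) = 1444 / 2601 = 0.56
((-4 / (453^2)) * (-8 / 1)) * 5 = 0.00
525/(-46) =-525/46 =-11.41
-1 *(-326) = 326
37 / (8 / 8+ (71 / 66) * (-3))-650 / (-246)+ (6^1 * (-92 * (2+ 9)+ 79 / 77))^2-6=547611730189 / 14883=36794445.35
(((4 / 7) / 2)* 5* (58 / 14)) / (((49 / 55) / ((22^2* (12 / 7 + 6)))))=416869200 / 16807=24803.31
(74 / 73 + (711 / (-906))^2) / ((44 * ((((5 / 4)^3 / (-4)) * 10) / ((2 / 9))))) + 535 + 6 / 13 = 716906030034811 / 1338860469375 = 535.46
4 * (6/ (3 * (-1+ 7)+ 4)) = 12/ 11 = 1.09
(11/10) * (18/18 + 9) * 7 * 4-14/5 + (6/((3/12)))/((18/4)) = 4658/15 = 310.53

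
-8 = -8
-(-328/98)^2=-26896/2401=-11.20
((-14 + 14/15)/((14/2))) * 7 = -196/15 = -13.07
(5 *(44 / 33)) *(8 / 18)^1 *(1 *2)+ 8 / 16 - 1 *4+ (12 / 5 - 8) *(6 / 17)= 2063 / 4590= 0.45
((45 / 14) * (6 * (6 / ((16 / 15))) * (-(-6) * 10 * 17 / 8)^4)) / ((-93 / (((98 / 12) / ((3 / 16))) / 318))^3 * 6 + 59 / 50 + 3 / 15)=-3597625542877734375 / 235704430855099372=-15.26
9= 9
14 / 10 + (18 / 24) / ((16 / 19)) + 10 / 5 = 1373 / 320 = 4.29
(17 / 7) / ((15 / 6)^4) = 272 / 4375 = 0.06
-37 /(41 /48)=-1776 /41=-43.32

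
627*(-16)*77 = -772464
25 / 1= 25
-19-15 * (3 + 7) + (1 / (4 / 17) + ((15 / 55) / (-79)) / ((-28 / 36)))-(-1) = -3984257 / 24332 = -163.75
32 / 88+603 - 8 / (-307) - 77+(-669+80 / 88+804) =2236583 / 3377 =662.30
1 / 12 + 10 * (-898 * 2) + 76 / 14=-1508177 / 84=-17954.49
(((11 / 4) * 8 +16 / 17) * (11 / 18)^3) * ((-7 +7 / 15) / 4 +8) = 3304873 / 99144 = 33.33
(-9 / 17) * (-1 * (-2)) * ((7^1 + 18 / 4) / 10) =-207 / 170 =-1.22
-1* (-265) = 265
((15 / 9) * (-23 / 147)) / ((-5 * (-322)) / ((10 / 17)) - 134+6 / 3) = -23 / 229761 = -0.00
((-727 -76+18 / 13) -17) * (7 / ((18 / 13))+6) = -1058879 / 117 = -9050.25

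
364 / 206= 182 / 103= 1.77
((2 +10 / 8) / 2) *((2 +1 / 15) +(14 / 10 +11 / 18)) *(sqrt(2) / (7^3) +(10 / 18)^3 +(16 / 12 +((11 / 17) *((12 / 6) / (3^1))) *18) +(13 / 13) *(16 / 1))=4771 *sqrt(2) / 246960 +298822043 / 1784592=167.47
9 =9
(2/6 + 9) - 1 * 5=13/3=4.33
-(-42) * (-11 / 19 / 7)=-66 / 19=-3.47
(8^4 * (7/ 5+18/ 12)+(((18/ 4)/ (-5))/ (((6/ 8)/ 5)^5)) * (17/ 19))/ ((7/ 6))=6536192/ 5985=1092.10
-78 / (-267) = 26 / 89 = 0.29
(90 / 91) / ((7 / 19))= 1710 / 637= 2.68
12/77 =0.16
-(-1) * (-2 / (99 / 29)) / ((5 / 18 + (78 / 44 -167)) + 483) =-58 / 31487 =-0.00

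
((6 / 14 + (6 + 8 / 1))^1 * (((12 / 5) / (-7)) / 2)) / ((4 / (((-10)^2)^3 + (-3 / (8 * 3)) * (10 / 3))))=-34628557 / 56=-618367.09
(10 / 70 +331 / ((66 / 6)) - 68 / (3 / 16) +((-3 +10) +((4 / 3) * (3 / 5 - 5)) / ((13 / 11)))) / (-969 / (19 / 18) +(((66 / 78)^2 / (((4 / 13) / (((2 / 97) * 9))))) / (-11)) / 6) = 641611156 / 1782713625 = 0.36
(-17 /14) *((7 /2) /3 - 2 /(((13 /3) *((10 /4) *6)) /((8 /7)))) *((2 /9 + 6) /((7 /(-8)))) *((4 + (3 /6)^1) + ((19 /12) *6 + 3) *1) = 14283536 /85995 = 166.10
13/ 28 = 0.46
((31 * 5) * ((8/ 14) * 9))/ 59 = 5580/ 413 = 13.51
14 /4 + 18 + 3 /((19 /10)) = 877 /38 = 23.08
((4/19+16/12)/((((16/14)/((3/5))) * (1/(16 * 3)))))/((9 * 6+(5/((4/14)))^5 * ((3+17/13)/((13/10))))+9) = 178464/24948179615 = 0.00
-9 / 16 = -0.56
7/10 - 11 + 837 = 8267/10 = 826.70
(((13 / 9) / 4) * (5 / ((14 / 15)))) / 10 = 65 / 336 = 0.19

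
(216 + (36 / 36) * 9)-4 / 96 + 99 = 7775 / 24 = 323.96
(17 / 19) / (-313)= -17 / 5947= -0.00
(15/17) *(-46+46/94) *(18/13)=-577530/10387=-55.60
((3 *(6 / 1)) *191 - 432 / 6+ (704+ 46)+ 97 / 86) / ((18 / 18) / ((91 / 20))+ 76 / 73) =3265.29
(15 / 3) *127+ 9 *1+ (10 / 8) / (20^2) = 206081 / 320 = 644.00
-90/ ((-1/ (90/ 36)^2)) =1125/ 2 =562.50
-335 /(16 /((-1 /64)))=335 /1024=0.33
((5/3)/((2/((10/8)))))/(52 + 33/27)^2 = 675/1835528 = 0.00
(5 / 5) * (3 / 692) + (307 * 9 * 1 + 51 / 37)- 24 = 70164759 / 25604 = 2740.38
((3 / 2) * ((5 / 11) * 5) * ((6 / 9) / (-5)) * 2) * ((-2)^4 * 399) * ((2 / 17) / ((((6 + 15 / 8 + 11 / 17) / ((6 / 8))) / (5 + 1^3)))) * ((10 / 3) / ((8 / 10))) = -1008000 / 671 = -1502.24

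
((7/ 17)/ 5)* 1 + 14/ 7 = 177/ 85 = 2.08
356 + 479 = 835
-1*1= -1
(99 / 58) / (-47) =-99 / 2726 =-0.04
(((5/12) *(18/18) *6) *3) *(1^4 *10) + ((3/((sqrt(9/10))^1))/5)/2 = sqrt(10)/10 + 75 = 75.32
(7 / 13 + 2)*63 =2079 / 13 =159.92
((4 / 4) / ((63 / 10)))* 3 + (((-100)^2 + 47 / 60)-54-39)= 4161469 / 420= 9908.26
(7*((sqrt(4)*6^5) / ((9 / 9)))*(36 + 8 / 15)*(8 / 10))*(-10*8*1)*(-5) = 1272692736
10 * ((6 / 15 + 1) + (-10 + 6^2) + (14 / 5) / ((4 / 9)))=337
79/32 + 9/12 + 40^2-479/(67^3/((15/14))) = 1603.22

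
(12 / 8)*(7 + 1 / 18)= 127 / 12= 10.58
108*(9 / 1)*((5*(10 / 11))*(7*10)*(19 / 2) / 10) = 3231900 / 11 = 293809.09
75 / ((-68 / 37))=-40.81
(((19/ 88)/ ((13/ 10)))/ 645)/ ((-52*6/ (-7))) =133/ 23021856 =0.00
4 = 4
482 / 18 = 241 / 9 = 26.78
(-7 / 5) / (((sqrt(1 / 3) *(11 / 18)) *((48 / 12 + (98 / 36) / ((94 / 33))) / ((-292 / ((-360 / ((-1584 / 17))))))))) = 41501376 *sqrt(3) / 1187875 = 60.51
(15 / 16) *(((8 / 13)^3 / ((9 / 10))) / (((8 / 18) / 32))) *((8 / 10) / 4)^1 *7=53760 / 2197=24.47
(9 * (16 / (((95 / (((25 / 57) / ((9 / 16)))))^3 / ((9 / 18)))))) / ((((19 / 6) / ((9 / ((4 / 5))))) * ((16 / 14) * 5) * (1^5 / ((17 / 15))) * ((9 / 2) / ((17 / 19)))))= 207155200 / 37143052370667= 0.00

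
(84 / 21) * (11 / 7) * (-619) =-27236 / 7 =-3890.86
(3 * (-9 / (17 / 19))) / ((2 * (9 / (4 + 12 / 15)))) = -684 / 85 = -8.05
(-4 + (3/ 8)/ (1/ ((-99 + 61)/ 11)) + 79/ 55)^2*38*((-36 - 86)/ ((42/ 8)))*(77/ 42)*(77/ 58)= -92823151/ 2900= -32007.98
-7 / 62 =-0.11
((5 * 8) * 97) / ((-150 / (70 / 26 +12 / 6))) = -23668 / 195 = -121.37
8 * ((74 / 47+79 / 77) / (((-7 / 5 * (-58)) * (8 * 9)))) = 15685 / 4407942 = 0.00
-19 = -19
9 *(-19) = -171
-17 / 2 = -8.50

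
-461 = -461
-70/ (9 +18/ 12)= -20/ 3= -6.67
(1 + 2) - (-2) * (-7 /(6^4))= 1937 /648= 2.99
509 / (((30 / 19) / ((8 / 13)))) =38684 / 195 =198.38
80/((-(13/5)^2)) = -2000/169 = -11.83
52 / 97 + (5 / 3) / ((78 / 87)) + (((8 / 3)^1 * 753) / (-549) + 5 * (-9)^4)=45419333257 / 1384578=32803.74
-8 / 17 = -0.47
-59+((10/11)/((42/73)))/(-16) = -218429/3696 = -59.10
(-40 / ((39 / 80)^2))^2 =65536000000 / 2313441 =28328.36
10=10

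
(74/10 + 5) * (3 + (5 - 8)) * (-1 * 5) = 0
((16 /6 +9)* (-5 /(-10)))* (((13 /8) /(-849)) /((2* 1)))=-455 /81504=-0.01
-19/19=-1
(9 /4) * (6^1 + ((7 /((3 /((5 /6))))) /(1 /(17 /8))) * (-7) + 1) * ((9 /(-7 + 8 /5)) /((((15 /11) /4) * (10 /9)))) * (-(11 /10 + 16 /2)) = -1975.10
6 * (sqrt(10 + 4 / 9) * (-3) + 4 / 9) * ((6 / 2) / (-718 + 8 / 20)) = -10 / 897 + 15 * sqrt(94) / 598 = 0.23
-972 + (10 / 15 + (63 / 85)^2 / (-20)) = -421084907 / 433500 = -971.36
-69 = -69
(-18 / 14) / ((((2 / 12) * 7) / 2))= -108 / 49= -2.20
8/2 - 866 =-862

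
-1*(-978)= 978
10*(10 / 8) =25 / 2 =12.50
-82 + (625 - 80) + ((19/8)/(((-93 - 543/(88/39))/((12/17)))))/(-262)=10091385905/21795649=463.00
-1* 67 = -67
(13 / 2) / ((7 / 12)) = 78 / 7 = 11.14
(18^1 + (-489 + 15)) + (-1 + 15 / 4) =-1813 / 4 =-453.25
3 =3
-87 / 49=-1.78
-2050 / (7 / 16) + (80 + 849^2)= 5013367 / 7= 716195.29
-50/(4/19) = -475/2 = -237.50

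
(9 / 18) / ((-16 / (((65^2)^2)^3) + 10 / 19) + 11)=108072172199008544921875 / 2491347969640302246093142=0.04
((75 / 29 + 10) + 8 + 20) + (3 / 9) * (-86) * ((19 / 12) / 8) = 145795 / 4176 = 34.91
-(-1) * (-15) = -15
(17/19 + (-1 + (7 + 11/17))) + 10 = 5666/323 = 17.54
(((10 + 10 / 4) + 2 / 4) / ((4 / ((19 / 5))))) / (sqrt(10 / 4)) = 247 * sqrt(10) / 100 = 7.81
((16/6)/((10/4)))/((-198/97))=-776/1485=-0.52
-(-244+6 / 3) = 242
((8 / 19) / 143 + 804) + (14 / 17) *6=37364320 / 46189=808.94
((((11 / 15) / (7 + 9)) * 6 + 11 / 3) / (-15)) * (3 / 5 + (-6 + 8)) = -6149 / 9000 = -0.68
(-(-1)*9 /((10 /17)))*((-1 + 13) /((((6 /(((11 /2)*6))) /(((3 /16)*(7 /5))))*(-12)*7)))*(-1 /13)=5049 /20800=0.24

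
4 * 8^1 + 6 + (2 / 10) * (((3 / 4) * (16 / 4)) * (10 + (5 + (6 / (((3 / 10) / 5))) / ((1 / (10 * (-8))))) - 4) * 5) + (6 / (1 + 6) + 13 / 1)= -167406 / 7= -23915.14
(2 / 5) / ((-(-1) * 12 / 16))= 8 / 15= 0.53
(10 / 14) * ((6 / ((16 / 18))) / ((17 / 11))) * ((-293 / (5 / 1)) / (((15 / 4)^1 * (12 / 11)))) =-106359 / 2380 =-44.69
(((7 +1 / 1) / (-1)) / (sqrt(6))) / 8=-sqrt(6) / 6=-0.41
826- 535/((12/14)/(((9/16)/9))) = 75551/96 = 786.99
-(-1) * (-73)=-73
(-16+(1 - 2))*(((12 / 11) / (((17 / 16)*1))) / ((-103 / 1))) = 192 / 1133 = 0.17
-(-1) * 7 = 7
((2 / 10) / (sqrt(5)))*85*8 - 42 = -42 +136*sqrt(5) / 5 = 18.82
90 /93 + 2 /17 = 1.09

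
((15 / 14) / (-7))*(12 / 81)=-10 / 441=-0.02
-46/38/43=-23/817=-0.03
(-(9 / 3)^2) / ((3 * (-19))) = 3 / 19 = 0.16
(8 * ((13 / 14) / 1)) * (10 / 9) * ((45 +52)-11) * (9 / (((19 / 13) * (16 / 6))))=218010 / 133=1639.17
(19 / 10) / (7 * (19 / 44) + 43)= 418 / 10125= 0.04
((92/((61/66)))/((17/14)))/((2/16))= 680064/1037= 655.80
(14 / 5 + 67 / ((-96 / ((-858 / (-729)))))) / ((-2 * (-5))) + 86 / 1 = 50270591 / 583200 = 86.20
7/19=0.37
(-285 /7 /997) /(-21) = 95 /48853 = 0.00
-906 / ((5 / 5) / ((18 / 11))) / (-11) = 16308 / 121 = 134.78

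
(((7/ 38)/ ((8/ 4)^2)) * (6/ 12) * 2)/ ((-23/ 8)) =-7/ 437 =-0.02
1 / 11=0.09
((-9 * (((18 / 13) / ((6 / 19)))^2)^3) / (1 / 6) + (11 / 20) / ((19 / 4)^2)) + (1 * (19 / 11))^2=-383689.02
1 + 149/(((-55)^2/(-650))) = -3753/121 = -31.02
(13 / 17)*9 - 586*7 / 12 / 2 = -33463 / 204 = -164.03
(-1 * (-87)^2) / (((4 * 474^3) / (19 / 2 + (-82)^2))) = -3775249 / 31554496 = -0.12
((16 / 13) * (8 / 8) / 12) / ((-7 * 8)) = -1 / 546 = -0.00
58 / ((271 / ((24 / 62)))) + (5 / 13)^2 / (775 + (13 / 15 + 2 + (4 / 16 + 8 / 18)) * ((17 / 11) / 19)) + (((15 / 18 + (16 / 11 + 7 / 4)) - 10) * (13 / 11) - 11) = -1080061538959360423 / 60126661230929436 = -17.96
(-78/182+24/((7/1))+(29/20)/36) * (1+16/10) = 28457/3600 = 7.90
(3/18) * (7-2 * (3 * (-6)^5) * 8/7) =373297/42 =8888.02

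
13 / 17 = 0.76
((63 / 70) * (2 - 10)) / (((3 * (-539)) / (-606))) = -7272 / 2695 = -2.70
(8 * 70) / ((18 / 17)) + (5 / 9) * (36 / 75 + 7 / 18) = 428791 / 810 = 529.37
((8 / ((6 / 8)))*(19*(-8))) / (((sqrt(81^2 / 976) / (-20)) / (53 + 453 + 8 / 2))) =66150400*sqrt(61) / 81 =6378409.14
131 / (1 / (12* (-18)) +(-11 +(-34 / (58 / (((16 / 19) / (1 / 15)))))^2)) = 8590693896 / 2873962823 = 2.99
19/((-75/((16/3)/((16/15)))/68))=-1292/15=-86.13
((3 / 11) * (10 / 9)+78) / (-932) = -646 / 7689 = -0.08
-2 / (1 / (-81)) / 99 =18 / 11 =1.64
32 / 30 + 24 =376 / 15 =25.07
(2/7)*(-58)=-116/7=-16.57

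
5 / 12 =0.42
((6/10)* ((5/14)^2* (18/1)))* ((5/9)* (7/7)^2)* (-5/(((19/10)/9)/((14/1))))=-33750/133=-253.76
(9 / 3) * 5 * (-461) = -6915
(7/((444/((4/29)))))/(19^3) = 7/22079121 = 0.00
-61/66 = -0.92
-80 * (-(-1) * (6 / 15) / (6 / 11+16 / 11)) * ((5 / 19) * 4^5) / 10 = -8192 / 19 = -431.16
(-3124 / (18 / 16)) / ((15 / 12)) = -99968 / 45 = -2221.51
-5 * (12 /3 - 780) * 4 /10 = 1552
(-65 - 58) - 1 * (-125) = 2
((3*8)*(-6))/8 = -18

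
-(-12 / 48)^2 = -1 / 16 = -0.06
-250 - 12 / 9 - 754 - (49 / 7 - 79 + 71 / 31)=-87013 / 93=-935.62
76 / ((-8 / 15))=-285 / 2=-142.50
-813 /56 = -14.52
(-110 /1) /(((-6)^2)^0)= -110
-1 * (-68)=68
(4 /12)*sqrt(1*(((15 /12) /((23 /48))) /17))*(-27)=-18*sqrt(5865) /391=-3.53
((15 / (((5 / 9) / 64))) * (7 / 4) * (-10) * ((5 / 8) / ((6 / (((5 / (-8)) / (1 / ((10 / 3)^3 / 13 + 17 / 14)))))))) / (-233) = -2495875 / 72696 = -34.33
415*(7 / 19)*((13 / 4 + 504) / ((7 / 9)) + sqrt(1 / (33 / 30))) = 2905*sqrt(110) / 209 + 7578315 / 76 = 99860.45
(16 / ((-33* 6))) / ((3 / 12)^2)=-128 / 99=-1.29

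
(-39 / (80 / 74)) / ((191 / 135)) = -38961 / 1528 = -25.50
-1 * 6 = -6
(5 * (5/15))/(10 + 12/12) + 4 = 4.15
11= 11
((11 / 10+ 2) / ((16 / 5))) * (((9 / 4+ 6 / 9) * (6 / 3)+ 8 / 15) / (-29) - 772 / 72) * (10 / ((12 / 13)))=-5754437 / 50112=-114.83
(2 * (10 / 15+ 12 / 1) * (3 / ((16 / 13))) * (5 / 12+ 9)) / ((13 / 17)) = 36499 / 48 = 760.40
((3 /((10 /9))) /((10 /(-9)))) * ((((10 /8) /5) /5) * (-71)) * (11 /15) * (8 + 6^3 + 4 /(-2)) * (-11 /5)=-77241681 /25000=-3089.67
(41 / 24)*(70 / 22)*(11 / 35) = 41 / 24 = 1.71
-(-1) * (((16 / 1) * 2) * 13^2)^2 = 29246464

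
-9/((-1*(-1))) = -9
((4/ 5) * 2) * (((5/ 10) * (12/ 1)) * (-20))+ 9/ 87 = -5565/ 29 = -191.90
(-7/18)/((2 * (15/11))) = -77/540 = -0.14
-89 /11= -8.09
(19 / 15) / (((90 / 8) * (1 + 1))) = 38 / 675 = 0.06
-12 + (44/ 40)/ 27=-3229/ 270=-11.96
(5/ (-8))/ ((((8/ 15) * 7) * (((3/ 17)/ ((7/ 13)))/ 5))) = -2125/ 832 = -2.55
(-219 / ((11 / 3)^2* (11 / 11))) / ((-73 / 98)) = 2646 / 121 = 21.87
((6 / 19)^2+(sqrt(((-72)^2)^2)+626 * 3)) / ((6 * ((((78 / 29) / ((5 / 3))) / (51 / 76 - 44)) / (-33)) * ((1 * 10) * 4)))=446346579701 / 17120064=26071.55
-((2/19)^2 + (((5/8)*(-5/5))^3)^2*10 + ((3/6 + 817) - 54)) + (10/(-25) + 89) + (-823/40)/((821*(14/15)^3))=-45006388182246107/66623034490880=-675.54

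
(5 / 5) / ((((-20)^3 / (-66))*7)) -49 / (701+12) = -1348471 / 19964000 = -0.07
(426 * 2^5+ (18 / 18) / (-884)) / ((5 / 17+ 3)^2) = 204861679 / 163072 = 1256.27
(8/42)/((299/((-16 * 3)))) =-64/2093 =-0.03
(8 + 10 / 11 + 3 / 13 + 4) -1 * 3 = 1450 / 143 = 10.14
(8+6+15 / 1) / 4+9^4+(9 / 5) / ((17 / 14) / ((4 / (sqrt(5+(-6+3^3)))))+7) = 9599892511 / 1461500 - 4284*sqrt(26) / 365375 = 6568.46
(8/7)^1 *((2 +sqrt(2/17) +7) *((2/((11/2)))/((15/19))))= 608 *sqrt(34)/19635 +1824/385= 4.92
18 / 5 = 3.60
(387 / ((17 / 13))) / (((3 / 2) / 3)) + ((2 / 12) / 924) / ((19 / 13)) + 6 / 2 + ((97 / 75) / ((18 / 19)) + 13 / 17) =80180790787 / 134303400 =597.01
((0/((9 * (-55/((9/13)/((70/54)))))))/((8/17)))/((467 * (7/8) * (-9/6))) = 0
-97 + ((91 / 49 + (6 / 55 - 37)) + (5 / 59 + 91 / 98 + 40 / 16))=-2919342 / 22715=-128.52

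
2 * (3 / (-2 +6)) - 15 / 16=9 / 16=0.56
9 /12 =3 /4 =0.75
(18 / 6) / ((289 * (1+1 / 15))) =0.01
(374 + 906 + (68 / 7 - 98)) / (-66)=-18.06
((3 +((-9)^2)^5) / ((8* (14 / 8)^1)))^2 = 62028905510089975.59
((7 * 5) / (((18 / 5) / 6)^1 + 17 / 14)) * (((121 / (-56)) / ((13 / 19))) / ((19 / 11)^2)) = -2562175 / 125476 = -20.42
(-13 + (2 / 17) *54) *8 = -904 / 17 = -53.18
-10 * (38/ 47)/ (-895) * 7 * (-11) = -5852/ 8413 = -0.70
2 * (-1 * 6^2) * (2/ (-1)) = 144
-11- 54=-65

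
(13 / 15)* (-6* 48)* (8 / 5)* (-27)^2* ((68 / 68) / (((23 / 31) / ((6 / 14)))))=-168170.25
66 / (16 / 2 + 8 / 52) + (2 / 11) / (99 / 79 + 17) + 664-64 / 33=845097382 / 1261029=670.16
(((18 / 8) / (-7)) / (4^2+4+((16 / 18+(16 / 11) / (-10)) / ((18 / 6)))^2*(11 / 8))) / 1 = -1804275 / 112739984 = -0.02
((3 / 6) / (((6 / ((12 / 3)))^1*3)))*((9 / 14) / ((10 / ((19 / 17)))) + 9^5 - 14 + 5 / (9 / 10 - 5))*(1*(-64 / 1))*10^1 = -61445581984 / 14637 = -4197962.83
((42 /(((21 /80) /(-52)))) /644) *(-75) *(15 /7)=2340000 /1127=2076.31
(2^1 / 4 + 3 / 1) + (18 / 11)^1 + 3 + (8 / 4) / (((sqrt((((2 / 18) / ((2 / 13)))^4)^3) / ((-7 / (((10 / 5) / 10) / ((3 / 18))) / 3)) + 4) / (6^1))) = 63948183589 / 5713679642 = 11.19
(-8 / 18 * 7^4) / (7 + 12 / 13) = -134.68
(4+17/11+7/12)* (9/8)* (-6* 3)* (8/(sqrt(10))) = -313.97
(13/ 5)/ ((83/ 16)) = 208/ 415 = 0.50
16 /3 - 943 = -2813 /3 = -937.67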